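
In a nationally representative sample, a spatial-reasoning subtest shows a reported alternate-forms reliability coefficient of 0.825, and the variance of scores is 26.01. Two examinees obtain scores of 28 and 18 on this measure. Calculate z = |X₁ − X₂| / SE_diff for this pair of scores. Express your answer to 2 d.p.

3.31

SD = √26.01 ≈ 5.10000
SEM = 5.10000·√(1 − 0.82500) ≈ 2.13348
SE_diff = SEM · √2 ≈ 2.13348 · 1.41421 ≈ 3.01720
z = 10 / 3.01720 ≈ 3.31433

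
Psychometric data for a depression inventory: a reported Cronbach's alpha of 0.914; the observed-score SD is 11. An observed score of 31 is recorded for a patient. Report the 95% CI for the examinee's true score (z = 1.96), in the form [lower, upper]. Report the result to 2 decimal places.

[24.68, 37.32]

SEM = 11.000 × √(1 − 0.914) = 11.000 × √0.086 ≃ 11.000 × 0.293 ≃ 3.226
Margin = 1.96 × 3.226 ≃ 6.323
CI = 31 ± 6.323 → [24.677, 37.323]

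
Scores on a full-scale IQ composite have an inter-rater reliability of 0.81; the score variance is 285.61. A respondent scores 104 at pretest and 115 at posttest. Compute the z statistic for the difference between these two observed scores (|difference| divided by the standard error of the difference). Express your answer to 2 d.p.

1.06

SD = √285.61 ≃ 16.90000
SEM = 16.90000 * √(1 − 0.81000) = 16.90000 * √0.19000 ≃ 16.90000 * 0.43589 ≃ 7.36654
Standard error of the difference = 7.36654·√2 ≃ 10.41786
z = |104 − 115| / 10.41786 = 11 / 10.41786 ≃ 1.05588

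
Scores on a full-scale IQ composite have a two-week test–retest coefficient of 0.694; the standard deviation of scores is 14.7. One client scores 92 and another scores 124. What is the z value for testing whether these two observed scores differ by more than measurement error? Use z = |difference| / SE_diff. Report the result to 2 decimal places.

The standard error of measurement is 14.700·√(1 − 0.694) ≃ 14.700·0.553 ≃ 8.132.
SE_diff = √2 · SEM ≃ 11.500
z = |92 − 124| / 11.500 = 32 / 11.500 ≃ 2.783

2.78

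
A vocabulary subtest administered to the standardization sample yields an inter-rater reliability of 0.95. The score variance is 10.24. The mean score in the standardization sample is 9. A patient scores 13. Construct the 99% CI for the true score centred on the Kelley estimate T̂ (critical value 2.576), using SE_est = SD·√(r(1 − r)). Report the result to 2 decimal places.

[11.00, 14.60]

σ = 10.24^(1/2) = 3.200
Estimated true score = 0.950×13 + (1 − 0.950)×9 ≈ 12.800
SE_est = SD × √(r(1 − r)) = 3.200 × √0.048 ≈ 3.200 × 0.218 ≈ 0.697
CI = 12.800 ± 2.576 × 0.697 → [11.003, 14.597]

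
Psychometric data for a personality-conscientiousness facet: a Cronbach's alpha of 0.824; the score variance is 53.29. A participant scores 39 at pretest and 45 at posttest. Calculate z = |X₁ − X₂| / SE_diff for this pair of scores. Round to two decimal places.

1.39

SD = √53.29 ≈ 7.3000
SEM = 7.3000 * √(1 − 0.8240) = 7.3000 * √0.1760 ≈ 7.3000 * 0.4195 ≈ 3.0625
Standard error of the difference = 3.0625·√2 ≈ 4.3311
z = 6 / 4.3311 ≈ 1.3853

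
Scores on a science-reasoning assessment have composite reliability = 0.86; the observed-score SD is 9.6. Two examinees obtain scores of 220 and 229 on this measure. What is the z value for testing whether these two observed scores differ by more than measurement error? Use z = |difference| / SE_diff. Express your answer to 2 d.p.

SEM = 9.6000 * √(1 − 0.8600) = 9.6000 * √0.1400 ≃ 9.6000 * 0.3742 ≃ 3.5920
SE_diff = SEM * √2 ≃ 3.5920 * 1.4142 ≃ 5.0798
z = |220 − 229| / 5.0798 = 9 / 5.0798 ≃ 1.7717

1.77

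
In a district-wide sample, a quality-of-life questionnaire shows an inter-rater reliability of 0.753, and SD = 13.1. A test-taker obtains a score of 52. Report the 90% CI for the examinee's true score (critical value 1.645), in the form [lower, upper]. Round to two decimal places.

SEM = 13.100*√(1 − 0.753) ≈ 6.511
Half-width = 1.645*6.511 ≈ 10.710
Interval: (41.290, 62.710)

[41.29, 62.71]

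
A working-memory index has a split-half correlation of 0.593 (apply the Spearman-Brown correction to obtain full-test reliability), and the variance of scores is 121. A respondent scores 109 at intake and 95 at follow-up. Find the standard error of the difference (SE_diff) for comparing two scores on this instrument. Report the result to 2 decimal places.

7.86

SD = √121 ≃ 11.0000
Full-length reliability (Spearman-Brown) = 2(0.593)/(1+0.593) ≃ 0.7445
SEM = 11.0000 · √(1 − 0.7445) = 11.0000 · √0.2555 ≃ 11.0000 · 0.5055 ≃ 5.5601
SE_diff = SEM · √2 ≃ 5.5601 · 1.4142 ≃ 7.8632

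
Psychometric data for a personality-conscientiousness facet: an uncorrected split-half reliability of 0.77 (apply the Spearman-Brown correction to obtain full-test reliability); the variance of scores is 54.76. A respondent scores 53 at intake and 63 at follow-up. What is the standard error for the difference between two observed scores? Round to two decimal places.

3.77

SD = √54.76 ≈ 7.400
Spearman-Brown: r = 2(0.77) / (1 + 0.77) = 1.540 / 1.770 ≈ 0.870
SEM = 7.400 × √(1 − 0.870) = 7.400 × √0.130 ≈ 7.400 × 0.360 ≈ 2.668
SE_diff = SEM × √2 ≈ 2.668 × 1.414 ≈ 3.772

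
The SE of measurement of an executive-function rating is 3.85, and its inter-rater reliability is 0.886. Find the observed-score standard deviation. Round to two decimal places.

11.40

σ = SEM·(1 − r)^(−1/2) ≈ 3.85·2.96174 ≈ 11.40272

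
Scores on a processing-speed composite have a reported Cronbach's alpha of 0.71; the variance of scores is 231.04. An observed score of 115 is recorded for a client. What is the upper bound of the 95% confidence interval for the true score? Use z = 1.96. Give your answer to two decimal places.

SD = √231.04 ≈ 15.2000
SEM = 15.2000*√(1 − 0.7100) ≈ 8.1855
1.96 * SEM ≈ 16.0435
Upper bound: 115 + 16.0435 = 131.0435

131.04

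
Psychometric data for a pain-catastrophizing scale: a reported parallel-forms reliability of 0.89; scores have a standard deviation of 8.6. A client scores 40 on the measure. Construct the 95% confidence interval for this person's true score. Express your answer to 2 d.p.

SEM = 8.60000 × √(1 − 0.89000) = 8.60000 × √0.11000 ≈ 8.60000 × 0.33166 ≈ 2.85230
Margin = 1.96 × 2.85230 ≈ 5.59050
95% CI: 40 ± 5.59050 = [34.40950, 45.59050]

[34.41, 45.59]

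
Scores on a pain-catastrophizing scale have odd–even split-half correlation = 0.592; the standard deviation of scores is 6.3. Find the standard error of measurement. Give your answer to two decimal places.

r_full = 2·0.592 / (1 + 0.592) ≈ 0.7437
SEM = 6.3000 * √(1 − 0.7437) = 6.3000 * √0.2563 ≈ 6.3000 * 0.5062 ≈ 3.1893

3.19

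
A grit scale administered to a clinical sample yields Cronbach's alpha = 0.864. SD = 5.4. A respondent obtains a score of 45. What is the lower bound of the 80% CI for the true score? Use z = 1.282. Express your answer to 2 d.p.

The standard error of measurement is 5.400·√(1 − 0.864) ≃ 5.400·0.369 ≃ 1.991.
Half-width = 1.282·1.991 ≃ 2.553
Lower bound: 45 − 2.553 = 42.447

42.45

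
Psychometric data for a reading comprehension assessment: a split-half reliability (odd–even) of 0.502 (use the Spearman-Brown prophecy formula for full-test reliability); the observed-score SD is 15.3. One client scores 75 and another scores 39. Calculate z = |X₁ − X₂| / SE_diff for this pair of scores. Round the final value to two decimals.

2.89

Full-length reliability (Spearman-Brown) = 2(0.502)/(1+0.502) ≈ 0.6684
SEM = 15.3000 × √(1 − 0.6684) = 15.3000 × √0.3316 ≈ 15.3000 × 0.5758 ≈ 8.8099
SE_diff = SEM × √2 ≈ 8.8099 × 1.4142 ≈ 12.4591
z = |75 − 39| / 12.4591 = 36 / 12.4591 ≈ 2.8895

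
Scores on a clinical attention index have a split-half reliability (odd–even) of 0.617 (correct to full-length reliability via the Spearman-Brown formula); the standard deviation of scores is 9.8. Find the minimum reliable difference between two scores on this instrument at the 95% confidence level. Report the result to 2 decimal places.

13.22

r_full = 2·0.617 / (1 + 0.617) ≈ 0.76314
SEM = 9.80000 * √(1 − 0.76314) = 9.80000 * √0.23686 ≈ 9.80000 * 0.48668 ≈ 4.76947
SE_diff = √2 * SEM ≈ 6.74505
Minimum reliable difference = 1.96 * SE_diff ≈ 1.96 * 6.74505 ≈ 13.22031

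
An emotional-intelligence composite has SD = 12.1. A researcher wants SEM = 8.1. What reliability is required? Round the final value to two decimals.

r = 1 − (SEM / SD)² = 1 − (8.1000 / 12.1)² ≈ 1 − 0.4481 ≈ 0.5519

0.55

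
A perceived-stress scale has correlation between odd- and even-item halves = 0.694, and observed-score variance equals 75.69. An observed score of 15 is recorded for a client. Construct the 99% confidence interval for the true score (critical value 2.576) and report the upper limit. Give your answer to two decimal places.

24.53

σ = 75.69^(1/2) = 8.70000
r_full = 2·0.694 / (1 + 0.694) ≈ 0.81936
SEM = 8.70000 * √(1 − 0.81936) = 8.70000 * √0.18064 ≈ 8.70000 * 0.42501 ≈ 3.69763
2.576 * SEM ≈ 9.52509
Upper bound: 15 + 9.52509 = 24.52509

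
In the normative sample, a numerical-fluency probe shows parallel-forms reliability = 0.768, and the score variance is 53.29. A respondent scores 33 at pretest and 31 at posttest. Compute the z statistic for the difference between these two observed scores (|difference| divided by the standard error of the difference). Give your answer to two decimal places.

σ = 53.29^(1/2) = 7.300
The standard error of measurement is 7.300·√(1 − 0.768) ≈ 7.300·0.482 ≈ 3.516.
SE_diff = SEM · √2 ≈ 3.516 · 1.414 ≈ 4.973
z = |33 − 31| / 4.973 = 2 / 4.973 ≈ 0.402

0.40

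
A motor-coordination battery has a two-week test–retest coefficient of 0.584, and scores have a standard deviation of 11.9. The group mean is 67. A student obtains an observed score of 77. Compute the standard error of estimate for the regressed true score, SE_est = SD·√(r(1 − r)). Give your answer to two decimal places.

SE_est = 11.9000*√(0.5840*0.4160) ≈ 5.8654

5.87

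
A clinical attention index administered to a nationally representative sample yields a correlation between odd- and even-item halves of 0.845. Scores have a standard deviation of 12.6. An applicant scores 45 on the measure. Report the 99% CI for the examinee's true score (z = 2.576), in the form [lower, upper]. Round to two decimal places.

Full-length reliability (Spearman-Brown) = 2(0.845)/(1+0.845) ≃ 0.91599
The standard error of measurement is 12.60000×√(1 − 0.91599) ≃ 12.60000×0.28985 ≃ 3.65206.
Half-width = 2.576×3.65206 ≃ 9.40771
Interval: (35.59229, 54.40771)

[35.59, 54.41]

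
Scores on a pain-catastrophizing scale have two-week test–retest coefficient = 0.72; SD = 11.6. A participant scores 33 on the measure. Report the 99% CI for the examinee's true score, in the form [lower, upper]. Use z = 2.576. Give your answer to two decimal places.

[17.19, 48.81]

SEM = 11.6000×√(1 − 0.7200) ≈ 6.1381
2.576 × SEM ≈ 15.8119
Interval: (17.1881, 48.8119)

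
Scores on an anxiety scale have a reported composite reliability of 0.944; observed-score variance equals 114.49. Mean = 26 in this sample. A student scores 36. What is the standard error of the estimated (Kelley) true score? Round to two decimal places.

2.46

SD = √114.49 = 10.700
SE_est = SD · √(r(1 − r)) = 10.700 · √0.053 ≈ 10.700 · 0.230 ≈ 2.460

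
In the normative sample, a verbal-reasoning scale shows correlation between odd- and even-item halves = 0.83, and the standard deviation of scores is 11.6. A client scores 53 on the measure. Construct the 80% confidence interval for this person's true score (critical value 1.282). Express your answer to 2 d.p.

Full-length reliability (Spearman-Brown) = 2(0.83)/(1+0.83) ≈ 0.9071
SEM = 11.6000 × √(1 − 0.9071) = 11.6000 × √0.0929 ≈ 11.6000 × 0.3048 ≈ 3.5355
Half-width = 1.282×3.5355 ≈ 4.5326
Interval: (48.4674, 57.5326)

[48.47, 57.53]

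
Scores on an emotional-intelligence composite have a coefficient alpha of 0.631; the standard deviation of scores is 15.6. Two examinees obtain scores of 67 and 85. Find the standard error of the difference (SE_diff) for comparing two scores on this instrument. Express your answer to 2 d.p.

SEM = 15.600*√(1 − 0.631) ≃ 9.476
SE_diff = SEM * √2 ≃ 9.476 * 1.414 ≃ 13.401

13.40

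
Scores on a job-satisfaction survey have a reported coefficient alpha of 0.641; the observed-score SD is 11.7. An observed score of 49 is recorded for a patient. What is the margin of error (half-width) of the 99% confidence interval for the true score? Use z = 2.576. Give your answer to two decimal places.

18.06

SEM = 11.70000 * √(1 − 0.64100) = 11.70000 * √0.35900 ≃ 11.70000 * 0.59917 ≃ 7.01024
2.576 * SEM ≃ 18.05839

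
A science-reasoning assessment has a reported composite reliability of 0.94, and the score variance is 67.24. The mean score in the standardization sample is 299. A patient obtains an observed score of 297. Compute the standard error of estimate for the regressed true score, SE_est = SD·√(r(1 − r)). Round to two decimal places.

SD = √67.24 ≈ 8.200
SE_est = SD * √(r(1 − r)) = 8.200 * √0.056 ≈ 8.200 * 0.237 ≈ 1.947

1.95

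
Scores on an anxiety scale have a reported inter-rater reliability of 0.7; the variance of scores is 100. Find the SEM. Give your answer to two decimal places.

5.48

SD = √100 = 10.0000
The standard error of measurement is 10.0000*√(1 − 0.7000) ≈ 10.0000*0.5477 ≈ 5.4772.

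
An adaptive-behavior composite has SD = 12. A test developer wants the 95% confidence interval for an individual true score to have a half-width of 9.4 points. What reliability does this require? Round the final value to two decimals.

SEM needed = half-width / z = 9.4/1.96 ≈ 4.796
r = 1 − (SEM / SD)² = 1 − (4.796 / 12)² ≈ 1 − 0.160 ≈ 0.840

0.84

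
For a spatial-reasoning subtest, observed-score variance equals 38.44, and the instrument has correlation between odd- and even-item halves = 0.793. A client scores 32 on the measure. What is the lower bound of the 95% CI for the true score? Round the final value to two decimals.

27.87

SD = √38.44 ≃ 6.200
Spearman-Brown: r = 2(0.793) / (1 + 0.793) = 1.586 / 1.793 ≃ 0.885
SEM = 6.200 × √(1 − 0.885) = 6.200 × √0.115 ≃ 6.200 × 0.340 ≃ 2.107
1.96 × SEM ≃ 4.129
Lower bound: 32 − 4.129 = 27.871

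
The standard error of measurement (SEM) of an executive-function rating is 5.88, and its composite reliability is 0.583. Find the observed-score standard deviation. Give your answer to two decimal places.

SD = 5.88 / √(1 − 0.583) ≈ 9.106

9.11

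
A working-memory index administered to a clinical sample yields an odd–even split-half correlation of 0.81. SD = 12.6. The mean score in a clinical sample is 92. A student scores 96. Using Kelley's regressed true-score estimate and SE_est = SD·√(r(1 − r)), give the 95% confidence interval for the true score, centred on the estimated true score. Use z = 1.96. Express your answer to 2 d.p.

[88.01, 103.15]

Full-length reliability (Spearman-Brown) = 2(0.81)/(1+0.81) ≈ 0.89503
T̂ = r·X + (1 − r)·M = 0.89503×96 + 0.10497×92 ≈ 85.92265 + 9.65746 ≈ 95.58011
SE_est = SD × √(r(1 − r)) = 12.60000 × √0.09395 ≈ 12.60000 × 0.30652 ≈ 3.86212
CI = 95.58011 ± 1.96 × 3.86212 → [88.01035, 103.14987]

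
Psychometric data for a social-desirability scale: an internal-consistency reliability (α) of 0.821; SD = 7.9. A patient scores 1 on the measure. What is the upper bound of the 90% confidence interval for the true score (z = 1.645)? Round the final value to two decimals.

6.50

SEM = 7.9000×√(1 − 0.8210) ≈ 3.3424
Half-width = 1.645×3.3424 ≈ 5.4982
Upper bound: 1 + 5.4982 = 6.4982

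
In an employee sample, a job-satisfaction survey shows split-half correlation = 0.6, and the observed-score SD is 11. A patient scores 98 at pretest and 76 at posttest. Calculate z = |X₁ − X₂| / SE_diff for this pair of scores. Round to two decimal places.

2.83

Spearman-Brown: r = 2(0.6) / (1 + 0.6) = 1.2000 / 1.6000 ≈ 0.7500
SEM = 11.0000 · √(1 − 0.7500) = 11.0000 · √0.2500 ≈ 11.0000 · 0.5000 ≈ 5.5000
SE_diff = √2 · SEM ≈ 7.7782
z = 22 / 7.7782 ≈ 2.8284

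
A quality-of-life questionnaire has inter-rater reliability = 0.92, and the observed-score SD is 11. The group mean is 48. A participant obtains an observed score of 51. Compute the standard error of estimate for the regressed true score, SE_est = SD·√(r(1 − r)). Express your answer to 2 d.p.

SE_est = SD * √(r(1 − r)) = 11.0000 * √0.0736 ≈ 11.0000 * 0.2713 ≈ 2.9842

2.98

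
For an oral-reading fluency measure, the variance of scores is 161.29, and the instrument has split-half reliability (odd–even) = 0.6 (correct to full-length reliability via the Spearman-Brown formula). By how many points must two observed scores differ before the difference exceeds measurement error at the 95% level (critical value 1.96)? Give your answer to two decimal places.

σ = 161.29^(1/2) = 12.7000
Full-length reliability (Spearman-Brown) = 2(0.6)/(1+0.6) ≈ 0.7500
SEM = 12.7000 · √(1 − 0.7500) = 12.7000 · √0.2500 ≈ 12.7000 · 0.5000 ≈ 6.3500
SE_diff = √2 · SEM ≈ 8.9803
Smallest detectable difference = 1.96·8.9803 ≈ 17.6013

17.60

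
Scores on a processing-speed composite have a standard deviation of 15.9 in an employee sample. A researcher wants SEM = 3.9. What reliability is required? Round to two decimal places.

Required reliability = 1 − (SEM/SD)² = 1 − 0.06016 ≈ 0.93984

0.94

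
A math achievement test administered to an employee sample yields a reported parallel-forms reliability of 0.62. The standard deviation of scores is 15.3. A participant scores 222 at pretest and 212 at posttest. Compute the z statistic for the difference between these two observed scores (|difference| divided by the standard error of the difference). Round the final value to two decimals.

0.75

SEM = 15.300 * √(1 − 0.620) = 15.300 * √0.380 ≃ 15.300 * 0.616 ≃ 9.432
Standard error of the difference = 9.432·√2 ≃ 13.338
z = 10 / 13.338 ≃ 0.750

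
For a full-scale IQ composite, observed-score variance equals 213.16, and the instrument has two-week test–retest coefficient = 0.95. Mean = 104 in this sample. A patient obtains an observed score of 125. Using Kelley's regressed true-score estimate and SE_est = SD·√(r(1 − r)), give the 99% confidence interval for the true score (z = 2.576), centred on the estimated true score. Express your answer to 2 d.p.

[115.75, 132.15]

SD = √213.16 = 14.6000
T̂ = 0.9500(125) + 0.0500(104) ≃ 123.9500
SE_est = 14.6000·√(0.9500·0.0500) ≃ 3.1820
CI = 123.9500 ± 2.576 · 3.1820 → [115.7532, 132.1468]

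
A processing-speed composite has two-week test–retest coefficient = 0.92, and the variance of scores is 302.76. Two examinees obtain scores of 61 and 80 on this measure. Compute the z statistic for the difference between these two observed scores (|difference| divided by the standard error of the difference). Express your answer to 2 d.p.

2.73

SD = √302.76 = 17.400
The standard error of measurement is 17.400×√(1 − 0.920) ≃ 17.400×0.283 ≃ 4.921.
SE_diff = √2 × SEM ≃ 6.960
z = 19 / 6.960 ≃ 2.730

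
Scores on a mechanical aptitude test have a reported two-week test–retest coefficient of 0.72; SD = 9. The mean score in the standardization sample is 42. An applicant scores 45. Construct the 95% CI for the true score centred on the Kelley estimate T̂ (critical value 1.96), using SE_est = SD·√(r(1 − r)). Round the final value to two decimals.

Estimated true score = 0.7200*45 + (1 − 0.7200)*42 ≈ 44.1600
SE_est = SD * √(r(1 − r)) = 9.0000 * √0.2016 ≈ 9.0000 * 0.4490 ≈ 4.0410
CI = 44.1600 ± 1.96 * 4.0410 → [36.2397, 52.0803]

[36.24, 52.08]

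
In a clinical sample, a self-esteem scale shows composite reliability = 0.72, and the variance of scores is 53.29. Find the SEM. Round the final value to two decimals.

SD = √53.29 = 7.300
SEM = 7.300 * √(1 − 0.720) = 7.300 * √0.280 ≈ 7.300 * 0.529 ≈ 3.863

3.86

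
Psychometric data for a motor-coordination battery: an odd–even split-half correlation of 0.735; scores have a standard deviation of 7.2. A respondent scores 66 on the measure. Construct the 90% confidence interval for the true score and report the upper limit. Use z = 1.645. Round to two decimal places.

Spearman-Brown: r = 2(0.735) / (1 + 0.735) = 1.4700 / 1.7350 ≈ 0.8473
SEM = 7.2000 × √(1 − 0.8473) = 7.2000 × √0.1527 ≈ 7.2000 × 0.3908 ≈ 2.8139
1.645 × SEM ≈ 4.6288
Upper bound: 66 + 4.6288 = 70.6288

70.63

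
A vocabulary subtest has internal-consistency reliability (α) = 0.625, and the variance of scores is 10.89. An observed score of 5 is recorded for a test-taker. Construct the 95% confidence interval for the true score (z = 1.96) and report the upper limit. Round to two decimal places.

σ = 10.89^(1/2) = 3.30000
SEM = 3.30000 · √(1 − 0.62500) = 3.30000 · √0.37500 ≈ 3.30000 · 0.61237 ≈ 2.02083
1.96 · SEM ≈ 3.96082
Upper limit = 5 + 3.96082 ≈ 8.96082

8.96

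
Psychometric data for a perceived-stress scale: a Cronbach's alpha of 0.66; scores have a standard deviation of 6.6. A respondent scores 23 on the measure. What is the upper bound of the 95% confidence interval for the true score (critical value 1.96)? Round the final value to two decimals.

SEM = 6.600 × √(1 − 0.660) = 6.600 × √0.340 ≈ 6.600 × 0.583 ≈ 3.848
Half-width = 1.96×3.848 ≈ 7.543
Upper limit = 23 + 7.543 ≈ 30.543

30.54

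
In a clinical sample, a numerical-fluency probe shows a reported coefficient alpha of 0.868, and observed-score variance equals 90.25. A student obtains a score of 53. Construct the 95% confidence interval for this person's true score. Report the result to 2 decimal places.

[46.24, 59.76]

SD = √90.25 = 9.50000
SEM = 9.50000*√(1 − 0.86800) ≈ 3.45152
Margin = 1.96 * 3.45152 ≈ 6.76498
95% CI: 53 ± 6.76498 = [46.23502, 59.76498]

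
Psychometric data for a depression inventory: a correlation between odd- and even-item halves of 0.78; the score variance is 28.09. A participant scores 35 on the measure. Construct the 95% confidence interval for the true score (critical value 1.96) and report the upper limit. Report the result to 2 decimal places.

38.65

SD = √28.09 ≈ 5.3000
r_full = 2·0.78 / (1 + 0.78) ≈ 0.8764
The standard error of measurement is 5.3000·√(1 − 0.8764) ≈ 5.3000·0.3516 ≈ 1.8633.
Margin = 1.96 · 1.8633 ≈ 3.6520
Upper limit = 35 + 3.6520 ≈ 38.6520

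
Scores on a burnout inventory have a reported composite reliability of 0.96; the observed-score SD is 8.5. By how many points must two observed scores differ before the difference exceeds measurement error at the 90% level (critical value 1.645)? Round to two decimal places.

SEM = 8.5000·√(1 − 0.9600) ≈ 1.7000
SE_diff = √2 · SEM ≈ 2.4042
Minimum reliable difference = 1.645 · SE_diff ≈ 1.645 · 2.4042 ≈ 3.9548

3.95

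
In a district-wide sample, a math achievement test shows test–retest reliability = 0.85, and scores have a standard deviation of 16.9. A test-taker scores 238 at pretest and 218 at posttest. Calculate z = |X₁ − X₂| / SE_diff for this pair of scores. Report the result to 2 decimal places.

SEM = 16.9000 · √(1 − 0.8500) = 16.9000 · √0.1500 ≈ 16.9000 · 0.3873 ≈ 6.5453
SE_diff = SEM · √2 ≈ 6.5453 · 1.4142 ≈ 9.2565
z = 20 / 9.2565 ≈ 2.1606

2.16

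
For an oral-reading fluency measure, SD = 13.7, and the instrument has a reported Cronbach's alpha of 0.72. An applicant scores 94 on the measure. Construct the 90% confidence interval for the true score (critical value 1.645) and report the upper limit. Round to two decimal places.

105.93

SEM = 13.700 · √(1 − 0.720) = 13.700 · √0.280 ≃ 13.700 · 0.529 ≃ 7.249
Margin = 1.645 · 7.249 ≃ 11.925
Upper bound: 94 + 11.925 = 105.925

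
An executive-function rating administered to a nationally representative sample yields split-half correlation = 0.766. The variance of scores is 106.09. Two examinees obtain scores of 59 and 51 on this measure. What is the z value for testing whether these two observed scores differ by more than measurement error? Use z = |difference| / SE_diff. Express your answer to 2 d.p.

SD = √106.09 ≃ 10.300
Full-length reliability (Spearman-Brown) = 2(0.766)/(1+0.766) ≃ 0.867
SEM = 10.300 × √(1 − 0.867) = 10.300 × √0.133 ≃ 10.300 × 0.364 ≃ 3.749
SE_diff = √2 × SEM ≃ 5.302
z = 8 / 5.302 ≃ 1.509

1.51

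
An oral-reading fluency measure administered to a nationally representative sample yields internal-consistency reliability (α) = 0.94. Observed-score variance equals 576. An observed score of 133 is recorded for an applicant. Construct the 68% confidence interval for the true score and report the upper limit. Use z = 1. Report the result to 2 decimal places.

138.88

σ = 576^(1/2) = 24.0000
SEM = 24.0000 * √(1 − 0.9400) = 24.0000 * √0.0600 ≈ 24.0000 * 0.2449 ≈ 5.8788
Margin = 1 * 5.8788 ≈ 5.8788
Upper limit = 133 + 5.8788 ≈ 138.8788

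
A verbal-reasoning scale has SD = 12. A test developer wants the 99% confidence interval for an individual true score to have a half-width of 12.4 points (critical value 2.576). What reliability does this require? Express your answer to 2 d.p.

Required SEM = 12.4 / 2.576 ≈ 4.8137
r = 1 − (SEM / SD)² = 1 − (4.8137 / 12)² ≈ 1 − 0.1609 ≈ 0.8391

0.84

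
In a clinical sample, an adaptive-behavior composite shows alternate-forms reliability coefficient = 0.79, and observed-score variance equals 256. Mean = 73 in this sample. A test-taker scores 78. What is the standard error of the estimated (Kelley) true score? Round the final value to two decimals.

6.52

σ = 256^(1/2) = 16.000
SE_est = SD * √(r(1 − r)) = 16.000 * √0.166 ≃ 16.000 * 0.407 ≃ 6.517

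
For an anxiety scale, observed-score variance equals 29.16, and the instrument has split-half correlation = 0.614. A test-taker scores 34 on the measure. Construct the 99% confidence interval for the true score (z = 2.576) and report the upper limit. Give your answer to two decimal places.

40.80

SD = √29.16 ≈ 5.4000
r_full = 2·0.614 / (1 + 0.614) ≈ 0.7608
SEM = 5.4000 * √(1 − 0.7608) = 5.4000 * √0.2392 ≈ 5.4000 * 0.4890 ≈ 2.6408
Half-width = 2.576*2.6408 ≈ 6.8027
Upper limit = 34 + 6.8027 ≈ 40.8027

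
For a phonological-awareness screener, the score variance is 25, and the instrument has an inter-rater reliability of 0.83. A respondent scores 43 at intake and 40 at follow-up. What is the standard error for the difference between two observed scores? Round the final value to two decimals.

2.92

SD = √25 = 5.000
SEM = 5.000 · √(1 − 0.830) = 5.000 · √0.170 ≈ 5.000 · 0.412 ≈ 2.062
SE_diff = √2 · SEM ≈ 2.915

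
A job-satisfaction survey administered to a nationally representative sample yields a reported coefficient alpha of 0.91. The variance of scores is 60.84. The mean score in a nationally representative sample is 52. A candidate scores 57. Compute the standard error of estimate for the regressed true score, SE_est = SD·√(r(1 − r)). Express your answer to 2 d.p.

2.23

SD = √60.84 ≃ 7.80000
SE_est = SD * √(r(1 − r)) = 7.80000 * √0.08190 ≃ 7.80000 * 0.28618 ≃ 2.23222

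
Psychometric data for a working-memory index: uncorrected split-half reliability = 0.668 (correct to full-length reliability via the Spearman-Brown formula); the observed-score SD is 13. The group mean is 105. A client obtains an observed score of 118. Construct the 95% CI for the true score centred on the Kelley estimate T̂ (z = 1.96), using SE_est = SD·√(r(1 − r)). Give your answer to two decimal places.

[105.24, 125.59]

Spearman-Brown: r = 2(0.668) / (1 + 0.668) = 1.33600 / 1.66800 ≃ 0.80096
T̂ = r·X + (1 − r)·M = 0.80096*118 + 0.19904*105 ≃ 94.51319 + 20.89928 ≃ 115.41247
SE_est = SD * √(r(1 − r)) = 13.00000 * √0.15942 ≃ 13.00000 * 0.39928 ≃ 5.19062
CI = 115.41247 ± 1.96 * 5.19062 → [105.23885, 125.58609]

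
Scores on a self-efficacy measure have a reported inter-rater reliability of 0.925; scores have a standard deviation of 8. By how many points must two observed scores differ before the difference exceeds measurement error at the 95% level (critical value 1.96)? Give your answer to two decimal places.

6.07

SEM = 8.0000*√(1 − 0.9250) ≃ 2.1909
SE_diff = √2 * SEM ≃ 3.0984
Minimum reliable difference = 1.96 * SE_diff ≃ 1.96 * 3.0984 ≃ 6.0728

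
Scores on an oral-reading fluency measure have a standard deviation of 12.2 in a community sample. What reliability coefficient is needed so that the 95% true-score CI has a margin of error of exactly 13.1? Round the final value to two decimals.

Required SEM = 13.1 / 1.96 ≈ 6.6837
Required reliability = 1 − (SEM/SD)² = 1 − 0.3001 ≈ 0.6999

0.70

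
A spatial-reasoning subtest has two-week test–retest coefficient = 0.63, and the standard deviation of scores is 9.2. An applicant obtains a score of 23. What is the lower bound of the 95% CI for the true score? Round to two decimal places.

SEM = 9.2000 * √(1 − 0.6300) = 9.2000 * √0.3700 ≈ 9.2000 * 0.6083 ≈ 5.5961
1.96 * SEM ≈ 10.9684
Lower bound: 23 − 10.9684 = 12.0316

12.03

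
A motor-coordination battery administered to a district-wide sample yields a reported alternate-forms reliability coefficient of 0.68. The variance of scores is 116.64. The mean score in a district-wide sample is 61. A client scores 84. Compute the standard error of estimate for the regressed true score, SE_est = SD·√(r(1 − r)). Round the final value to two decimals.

5.04

σ = 116.64^(1/2) = 10.800
SE_est = 10.800·√(0.680·0.320) ≃ 5.038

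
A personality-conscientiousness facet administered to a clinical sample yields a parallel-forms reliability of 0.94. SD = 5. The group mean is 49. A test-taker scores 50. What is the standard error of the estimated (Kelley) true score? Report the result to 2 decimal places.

1.19

SE_est = SD × √(r(1 − r)) = 5.000 × √0.056 ≈ 5.000 × 0.237 ≈ 1.187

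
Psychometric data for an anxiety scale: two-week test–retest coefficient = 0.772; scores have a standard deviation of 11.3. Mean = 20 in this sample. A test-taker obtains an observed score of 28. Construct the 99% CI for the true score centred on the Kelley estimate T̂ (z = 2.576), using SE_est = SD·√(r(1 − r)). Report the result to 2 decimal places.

Estimated true score = 0.7720*28 + (1 − 0.7720)*20 ≈ 26.1760
SE_est = 11.3000*√(0.7720*0.2280) ≈ 4.7408
CI = 26.1760 ± 2.576 * 4.7408 → [13.9636, 38.3884]

[13.96, 38.39]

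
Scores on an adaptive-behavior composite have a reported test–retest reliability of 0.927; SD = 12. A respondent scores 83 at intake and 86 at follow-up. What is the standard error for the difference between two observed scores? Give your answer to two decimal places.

SEM = 12.0000 × √(1 − 0.9270) = 12.0000 × √0.0730 ≈ 12.0000 × 0.2702 ≈ 3.2422
SE_diff = √2 × SEM ≈ 4.5852

4.59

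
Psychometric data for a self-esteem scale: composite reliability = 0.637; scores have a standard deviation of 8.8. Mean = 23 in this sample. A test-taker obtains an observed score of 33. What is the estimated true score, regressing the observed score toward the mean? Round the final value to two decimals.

29.37

T̂ = r·X + (1 − r)·M = 0.637*33 + 0.363*23 = 21.021 + 8.349 ≈ 29.370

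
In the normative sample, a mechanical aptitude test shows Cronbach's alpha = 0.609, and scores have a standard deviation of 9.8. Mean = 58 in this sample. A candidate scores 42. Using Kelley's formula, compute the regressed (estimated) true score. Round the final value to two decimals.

48.26

T̂ = r·X + (1 − r)·M = 0.60900×42 + 0.39100×58 = 25.57800 + 22.67800 ≈ 48.25600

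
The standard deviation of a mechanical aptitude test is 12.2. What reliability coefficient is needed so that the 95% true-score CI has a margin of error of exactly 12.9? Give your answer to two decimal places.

SEM needed = half-width / z = 12.9/1.96 ≈ 6.5816
Required reliability = 1 − (SEM/SD)² = 1 − 0.2910 ≈ 0.7090

0.71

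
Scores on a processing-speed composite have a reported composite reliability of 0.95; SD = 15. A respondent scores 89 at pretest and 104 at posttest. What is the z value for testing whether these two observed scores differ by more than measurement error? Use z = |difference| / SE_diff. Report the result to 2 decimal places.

3.16

SEM = 15.000 · √(1 − 0.950) = 15.000 · √0.050 ≈ 15.000 · 0.224 ≈ 3.354
SE_diff = √2 · SEM ≈ 4.743
z = 15 / 4.743 ≈ 3.162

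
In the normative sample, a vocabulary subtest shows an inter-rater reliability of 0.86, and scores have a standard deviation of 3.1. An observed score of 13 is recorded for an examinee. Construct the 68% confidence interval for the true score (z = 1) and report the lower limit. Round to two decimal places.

11.84

The standard error of measurement is 3.1000*√(1 − 0.8600) ≈ 3.1000*0.3742 ≈ 1.1599.
Margin = 1 * 1.1599 ≈ 1.1599
Lower bound: 13 − 1.1599 = 11.8401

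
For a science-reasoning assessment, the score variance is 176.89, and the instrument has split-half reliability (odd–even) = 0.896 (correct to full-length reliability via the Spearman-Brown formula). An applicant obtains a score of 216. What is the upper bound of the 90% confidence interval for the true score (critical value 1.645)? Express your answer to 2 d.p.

221.12

SD = √176.89 ≈ 13.300
Full-length reliability (Spearman-Brown) = 2(0.896)/(1+0.896) ≈ 0.945
SEM = 13.300×√(1 − 0.945) ≈ 3.115
Margin = 1.645 × 3.115 ≈ 5.124
Upper limit = 216 + 5.124 ≈ 221.124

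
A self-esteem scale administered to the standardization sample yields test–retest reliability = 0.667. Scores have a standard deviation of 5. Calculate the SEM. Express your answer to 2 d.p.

2.89

SEM = 5.0000*√(1 − 0.6670) ≈ 2.8853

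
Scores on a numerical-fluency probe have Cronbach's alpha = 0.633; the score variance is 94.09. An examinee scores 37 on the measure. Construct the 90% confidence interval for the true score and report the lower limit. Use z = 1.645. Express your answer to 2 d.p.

27.33

SD = √94.09 ≈ 9.70000
SEM = 9.70000 · √(1 − 0.63300) = 9.70000 · √0.36700 ≈ 9.70000 · 0.60581 ≈ 5.87631
Half-width = 1.645·5.87631 ≈ 9.66653
Lower limit = 37 − 9.66653 ≈ 27.33347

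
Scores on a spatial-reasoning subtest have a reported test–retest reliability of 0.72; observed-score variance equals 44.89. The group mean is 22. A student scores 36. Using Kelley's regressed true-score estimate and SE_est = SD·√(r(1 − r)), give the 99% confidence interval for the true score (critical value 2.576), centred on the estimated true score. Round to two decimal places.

[24.33, 39.83]

SD = √44.89 ≈ 6.7000
T̂ = r·X + (1 − r)·M = 0.7200*36 + 0.2800*22 = 25.9200 + 6.1600 ≈ 32.0800
SE_est = 6.7000*√(0.7200*0.2800) ≈ 3.0083
99% CI: 32.0800 ± 7.7494 ≈ (24.3306, 39.8294)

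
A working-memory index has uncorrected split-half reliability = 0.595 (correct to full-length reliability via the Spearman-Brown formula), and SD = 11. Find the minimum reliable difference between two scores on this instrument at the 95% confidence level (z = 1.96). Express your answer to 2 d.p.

15.36

Spearman-Brown: r = 2(0.595) / (1 + 0.595) = 1.1900 / 1.5950 ≈ 0.7461
SEM = 11.0000·√(1 − 0.7461) ≈ 5.5429
SE_diff = SEM · √2 ≈ 5.5429 · 1.4142 ≈ 7.8389
Smallest detectable difference = 1.96·7.8389 ≈ 15.3642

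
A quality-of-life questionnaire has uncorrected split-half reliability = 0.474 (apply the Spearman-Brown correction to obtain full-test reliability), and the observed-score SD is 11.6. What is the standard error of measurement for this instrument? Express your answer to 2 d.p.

6.93

Spearman-Brown: r = 2(0.474) / (1 + 0.474) = 0.948 / 1.474 ≈ 0.643
SEM = 11.600·√(1 − 0.643) ≈ 6.930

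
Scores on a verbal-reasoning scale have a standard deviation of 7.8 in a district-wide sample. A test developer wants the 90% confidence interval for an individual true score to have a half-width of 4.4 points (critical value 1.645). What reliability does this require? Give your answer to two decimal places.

0.88

SEM needed = half-width / z = 4.4/1.645 ≈ 2.6748
r = 1 − (2.6748/7.8)² ≈ 1 − 0.1176 ≈ 0.8824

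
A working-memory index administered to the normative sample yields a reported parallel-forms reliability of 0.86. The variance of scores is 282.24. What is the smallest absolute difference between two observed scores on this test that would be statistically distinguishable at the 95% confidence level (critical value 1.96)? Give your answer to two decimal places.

SD = √282.24 ≈ 16.8000
SEM = 16.8000 * √(1 − 0.8600) = 16.8000 * √0.1400 ≈ 16.8000 * 0.3742 ≈ 6.2860
SE_diff = √2 * SEM ≈ 8.8897
Minimum reliable difference = 1.96 * SE_diff ≈ 1.96 * 8.8897 ≈ 17.4239

17.42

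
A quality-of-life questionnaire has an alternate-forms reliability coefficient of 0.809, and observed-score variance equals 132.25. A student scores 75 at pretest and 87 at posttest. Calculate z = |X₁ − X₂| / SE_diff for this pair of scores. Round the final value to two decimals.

SD = √132.25 ≈ 11.5000
SEM = 11.5000 * √(1 − 0.8090) = 11.5000 * √0.1910 ≈ 11.5000 * 0.4370 ≈ 5.0259
Standard error of the difference = 5.0259·√2 ≈ 7.1077
z = |75 − 87| / 7.1077 = 12 / 7.1077 ≈ 1.6883

1.69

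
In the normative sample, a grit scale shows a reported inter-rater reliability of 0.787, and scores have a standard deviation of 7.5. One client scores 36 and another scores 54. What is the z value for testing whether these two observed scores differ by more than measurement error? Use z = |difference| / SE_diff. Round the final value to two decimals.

3.68

SEM = 7.5000×√(1 − 0.7870) ≈ 3.4614
SE_diff = SEM × √2 ≈ 3.4614 × 1.4142 ≈ 4.8952
z = 18 / 4.8952 ≈ 3.6771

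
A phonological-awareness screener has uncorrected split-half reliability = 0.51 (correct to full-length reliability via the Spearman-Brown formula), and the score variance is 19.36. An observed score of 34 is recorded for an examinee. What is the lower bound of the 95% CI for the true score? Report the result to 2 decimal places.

29.09

SD = √19.36 ≈ 4.40000
Full-length reliability (Spearman-Brown) = 2(0.51)/(1+0.51) ≈ 0.67550
SEM = 4.40000 * √(1 − 0.67550) = 4.40000 * √0.32450 ≈ 4.40000 * 0.56965 ≈ 2.50647
Half-width = 1.96*2.50647 ≈ 4.91268
Lower limit = 34 − 4.91268 ≈ 29.08732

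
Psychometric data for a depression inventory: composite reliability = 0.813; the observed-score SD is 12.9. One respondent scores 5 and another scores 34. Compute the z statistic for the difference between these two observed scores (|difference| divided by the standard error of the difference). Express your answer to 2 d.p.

3.68

SEM = 12.900×√(1 − 0.813) ≈ 5.578
SE_diff = SEM × √2 ≈ 5.578 × 1.414 ≈ 7.889
z = |5 − 34| / 7.889 = 29 / 7.889 ≈ 3.676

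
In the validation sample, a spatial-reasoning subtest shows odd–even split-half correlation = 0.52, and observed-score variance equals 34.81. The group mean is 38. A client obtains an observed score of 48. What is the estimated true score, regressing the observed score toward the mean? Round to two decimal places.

44.84

Full-length reliability (Spearman-Brown) = 2(0.52)/(1+0.52) ≈ 0.68421
T̂ = r·X + (1 − r)·M = 0.68421*48 + 0.31579*38 ≈ 32.84211 + 12.00000 ≈ 44.84211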